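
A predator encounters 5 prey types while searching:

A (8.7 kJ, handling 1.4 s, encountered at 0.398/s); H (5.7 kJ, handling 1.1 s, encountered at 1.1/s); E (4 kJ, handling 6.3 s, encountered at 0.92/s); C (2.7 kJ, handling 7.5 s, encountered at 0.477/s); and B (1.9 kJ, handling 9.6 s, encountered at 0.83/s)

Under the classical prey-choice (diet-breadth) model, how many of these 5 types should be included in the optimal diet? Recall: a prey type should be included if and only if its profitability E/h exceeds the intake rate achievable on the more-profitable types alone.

E/h in descending order: A 6.21, H 5.18, E 0.635, C 0.36, B 0.198 kJ/s. The optimal diet is the largest prefix of this list for which every included type satisfies E_i/h_i > R on the types above it.
Rate on top 1: 2.224. H: 5.18 > 2.224 → include.
Rate on top 2: 3.517. E: 0.635 < 3.517 → exclude; stop.
Optimal diet: A, H — 2 of 5 types.

2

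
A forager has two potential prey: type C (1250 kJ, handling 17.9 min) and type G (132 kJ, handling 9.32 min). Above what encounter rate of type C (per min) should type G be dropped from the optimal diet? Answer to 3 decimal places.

0.014 per min

At the threshold, the rate on type C alone equals the profitability of type G: λ·1250/(1 + λ·17.9) = 132/9.32 = 14.16.
Rearranging, λ(1250 − 14.16×17.9) = 14.16, so λ = 14.16/996.5 = 0.01421 per min.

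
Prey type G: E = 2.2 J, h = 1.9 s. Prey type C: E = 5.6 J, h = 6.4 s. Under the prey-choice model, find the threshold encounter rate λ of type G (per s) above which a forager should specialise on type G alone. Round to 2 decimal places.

Drop type C once their profitability E₂/h₂ falls below the rate achievable on type G alone: E₂/h₂ = λE₁/(1 + λh₁).
Solve for λ: λE₁h₂ = E₂(1 + λh₁) → λ(E₁h₂ − E₂h₁) = E₂ → λ = E₂/(E₁h₂ − E₂h₁).
λ = 5.6/(2.2×6.4 − 5.6×1.9) = 5.6/3.44 = 1.628 per s.

1.63 per s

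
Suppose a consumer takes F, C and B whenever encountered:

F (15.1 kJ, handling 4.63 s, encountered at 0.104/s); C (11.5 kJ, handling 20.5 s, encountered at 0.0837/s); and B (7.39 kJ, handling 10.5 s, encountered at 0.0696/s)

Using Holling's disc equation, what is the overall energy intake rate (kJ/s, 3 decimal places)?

0.776 kJ/s

R = Σλ_iE_i / (1 + Σλ_ih_i)
Numerator: 0.104×15.1 + 0.0837×11.5 + 0.0696×7.39 = 3.047
Denominator: 1 + 0.104×4.63 + 0.0837×20.5 + 0.0696×10.5 = 3.928
R = 3.047/3.928 = 0.7758 kJ/s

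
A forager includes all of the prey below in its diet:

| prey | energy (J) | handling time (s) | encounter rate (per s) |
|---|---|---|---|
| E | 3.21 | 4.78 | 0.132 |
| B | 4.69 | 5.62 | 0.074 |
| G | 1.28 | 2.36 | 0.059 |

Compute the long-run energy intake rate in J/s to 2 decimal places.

0.39 J/s

Energy encountered per unit search time: 0.132×3.21 + 0.074×4.69 + 0.059×1.28 = 0.8463 J/s.
Handling time per unit search time: 0.132×4.78 + 0.074×5.62 + 0.059×2.36 = 1.186.
Rate = 0.8463/(1 + 1.186) = 0.3871 J/s.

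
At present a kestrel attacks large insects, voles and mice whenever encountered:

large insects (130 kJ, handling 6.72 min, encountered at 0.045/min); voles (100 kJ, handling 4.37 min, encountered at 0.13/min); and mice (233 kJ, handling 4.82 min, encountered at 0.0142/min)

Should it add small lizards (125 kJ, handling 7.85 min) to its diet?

Yes

On large insects, voles and mice alone, R = ΣλE/(1+Σλh) = 22.16/1.939 = 11.43 kJ/min.
small lizards: E/h = 125/7.85 = 15.92 kJ/min.
Since 15.92 > R, including small lizards increases the long-run rate.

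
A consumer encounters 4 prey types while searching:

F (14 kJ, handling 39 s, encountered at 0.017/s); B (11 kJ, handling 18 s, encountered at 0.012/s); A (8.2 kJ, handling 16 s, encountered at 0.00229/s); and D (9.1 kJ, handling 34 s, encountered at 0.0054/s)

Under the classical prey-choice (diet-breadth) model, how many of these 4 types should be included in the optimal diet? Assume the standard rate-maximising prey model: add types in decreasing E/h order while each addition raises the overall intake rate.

4

Profitabilities (E/h, kJ/s): B 0.611, A 0.512, F 0.359, D 0.268. Add prey in this order while the next type's profitability exceeds the intake rate on those already taken.
Rate on top 1: 0.1086. A: 0.512 > 0.1086 → include.
Rate on top 2: 0.1204. F: 0.359 > 0.1204 → include.
Rate on top 3: 0.2029. D: 0.268 > 0.2029 → include.
Optimal diet: B, A, F, D — 4 of 4 types.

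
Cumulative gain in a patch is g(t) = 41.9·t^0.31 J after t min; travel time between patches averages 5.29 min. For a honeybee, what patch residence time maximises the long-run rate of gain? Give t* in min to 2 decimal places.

2.38 min

Maximise g(t)/(T+t): set derivative to zero → g'(t)(T+t) = g(t).
g'(t) = 0.31·41.9·t^-0.69. Setting 0.31·41.9·t^-0.69 = 41.9·t^0.31/(5.29+t) gives 0.31(5.29+t) = t, so 0.69·t = 0.31×5.29.
t* = 0.31×5.29/0.69 = 2.377 min.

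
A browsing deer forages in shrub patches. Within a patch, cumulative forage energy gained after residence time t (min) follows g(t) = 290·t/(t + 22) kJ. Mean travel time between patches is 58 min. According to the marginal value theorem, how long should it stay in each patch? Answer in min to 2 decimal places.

Optimal t* satisfies g'(t*) = g(t*)/(T + t*).
g'(t) = 290·22/(t + 22)². Setting 290·22/(t+22)² = 290t/[(t+22)(58+t)] gives 22(58+t) = t(t+22), so t² = 22×58 = 1276.
t* = √1276 = 35.72 min.

35.72 min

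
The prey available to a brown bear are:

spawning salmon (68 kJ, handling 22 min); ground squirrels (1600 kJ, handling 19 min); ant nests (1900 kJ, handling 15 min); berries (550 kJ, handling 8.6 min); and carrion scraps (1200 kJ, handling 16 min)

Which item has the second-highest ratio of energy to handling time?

Profitability E/h (kJ/min): spawning salmon = 68/22 = 3.09, ground squirrels = 1600/19 = 84.2, ant nests = 1900/15 = 127, berries = 550/8.6 = 64, carrion scraps = 1200/16 = 75.
Ranked: ant nests > ground squirrels > carrion scraps > berries > spawning salmon.

ground squirrels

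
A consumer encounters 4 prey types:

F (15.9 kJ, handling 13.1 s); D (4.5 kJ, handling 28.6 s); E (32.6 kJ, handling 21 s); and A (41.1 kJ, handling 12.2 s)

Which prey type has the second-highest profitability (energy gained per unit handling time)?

In descending order of E/h:
A: 41.1/12.2 = 3.37 kJ/s
E: 32.6/21 = 1.55 kJ/s
F: 15.9/13.1 = 1.21 kJ/s
D: 4.5/28.6 = 0.157 kJ/s

E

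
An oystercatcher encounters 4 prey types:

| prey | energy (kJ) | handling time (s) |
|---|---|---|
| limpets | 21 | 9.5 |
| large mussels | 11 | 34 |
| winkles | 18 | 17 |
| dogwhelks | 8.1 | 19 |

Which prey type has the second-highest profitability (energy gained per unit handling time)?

Profitability E/h (kJ/s): limpets = 21/9.5 = 2.21, large mussels = 11/34 = 0.324, winkles = 18/17 = 1.06, dogwhelks = 8.1/19 = 0.426.
Ranked: limpets > winkles > dogwhelks > large mussels.

winkles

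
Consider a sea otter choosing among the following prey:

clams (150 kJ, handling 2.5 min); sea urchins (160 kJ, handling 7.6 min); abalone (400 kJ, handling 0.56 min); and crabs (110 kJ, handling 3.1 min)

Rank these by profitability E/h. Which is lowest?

Profitability E/h (kJ/min): clams = 150/2.5 = 60, sea urchins = 160/7.6 = 21.1, abalone = 400/0.56 = 714, crabs = 110/3.1 = 35.5.
Ranked: abalone > clams > crabs > sea urchins.

sea urchins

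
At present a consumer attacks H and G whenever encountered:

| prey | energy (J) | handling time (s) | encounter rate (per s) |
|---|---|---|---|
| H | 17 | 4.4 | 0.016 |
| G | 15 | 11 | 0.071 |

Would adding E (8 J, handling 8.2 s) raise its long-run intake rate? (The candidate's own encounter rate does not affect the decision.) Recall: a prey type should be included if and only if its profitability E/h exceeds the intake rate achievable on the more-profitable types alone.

Intake rate on the current diet: R = (0.016×17 + 0.071×15) / (1 + 0.016×4.4 + 0.071×11) = 1.337/1.851 = 0.7222 J/s.
E: E/h = 8/8.2 = 0.9756 J/s.
0.9756 > 0.7222, so adding E raises the average — include it.

Yes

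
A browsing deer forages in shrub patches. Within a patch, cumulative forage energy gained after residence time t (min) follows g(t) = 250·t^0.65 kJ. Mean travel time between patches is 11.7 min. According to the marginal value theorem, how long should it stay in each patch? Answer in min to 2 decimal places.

Maximise g(t)/(T+t): set derivative to zero → g'(t)(T+t) = g(t).
g'(t) = 0.65·250·t^-0.35. Setting 0.65·250·t^-0.35 = 250·t^0.65/(11.7+t) gives 0.65(11.7+t) = t, so 0.35·t = 0.65×11.7.
t* = 0.65×11.7/0.35 = 21.73 min.

21.73 min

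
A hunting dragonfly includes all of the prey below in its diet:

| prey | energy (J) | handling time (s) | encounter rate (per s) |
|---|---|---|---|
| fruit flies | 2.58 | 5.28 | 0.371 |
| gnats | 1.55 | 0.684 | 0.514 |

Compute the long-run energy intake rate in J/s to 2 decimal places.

0.53 J/s

Energy encountered per unit search time: 0.371×2.58 + 0.514×1.55 = 1.754 J/s.
Handling time per unit search time: 0.371×5.28 + 0.514×0.684 = 2.31.
Rate = 1.754/(1 + 2.31) = 0.5298 J/s.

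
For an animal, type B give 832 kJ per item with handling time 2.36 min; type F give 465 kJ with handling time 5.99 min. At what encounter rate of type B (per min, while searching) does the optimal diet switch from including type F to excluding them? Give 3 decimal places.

At the threshold, the rate on type B alone equals the profitability of type F: λ·832/(1 + λ·2.36) = 465/5.99 = 77.63.
Rearranging, λ(832 − 77.63×2.36) = 77.63, so λ = 77.63/648.8 = 0.1197 per min.

0.120 per min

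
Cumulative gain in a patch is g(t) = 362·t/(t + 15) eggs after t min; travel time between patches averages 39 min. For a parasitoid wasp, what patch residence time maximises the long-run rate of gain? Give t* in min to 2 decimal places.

24.19 min

By the marginal value theorem, leave when the instantaneous gain rate g'(t) equals the habitat-wide average g(t)/(T + t).
g'(t) = 362·15/(t + 15)². Setting 362·15/(t+15)² = 362t/[(t+15)(39+t)] gives 15(39+t) = t(t+15), so t² = 15×39 = 585.
t* = √585 = 24.19 min.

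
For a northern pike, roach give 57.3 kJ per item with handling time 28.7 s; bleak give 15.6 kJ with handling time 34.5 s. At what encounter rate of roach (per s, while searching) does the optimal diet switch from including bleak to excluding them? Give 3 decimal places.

0.010 per s

Drop bleak once their profitability E₂/h₂ falls below the rate achievable on roach alone: E₂/h₂ = λE₁/(1 + λh₁).
Solve for λ: λE₁h₂ = E₂(1 + λh₁) → λ(E₁h₂ − E₂h₁) = E₂ → λ = E₂/(E₁h₂ − E₂h₁).
λ = 15.6/(57.3×34.5 − 15.6×28.7) = 15.6/1529 = 0.0102 per s.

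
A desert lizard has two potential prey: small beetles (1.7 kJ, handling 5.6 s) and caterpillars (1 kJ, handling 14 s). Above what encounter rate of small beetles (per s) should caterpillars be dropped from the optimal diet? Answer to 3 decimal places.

0.055 per s

Drop caterpillars once their profitability E₂/h₂ falls below the rate achievable on small beetles alone: E₂/h₂ = λE₁/(1 + λh₁).
Solve for λ: λE₁h₂ = E₂(1 + λh₁) → λ(E₁h₂ − E₂h₁) = E₂ → λ = E₂/(E₁h₂ − E₂h₁).
λ = 1/(1.7×14 − 1×5.6) = 1/18.2 = 0.05495 per s.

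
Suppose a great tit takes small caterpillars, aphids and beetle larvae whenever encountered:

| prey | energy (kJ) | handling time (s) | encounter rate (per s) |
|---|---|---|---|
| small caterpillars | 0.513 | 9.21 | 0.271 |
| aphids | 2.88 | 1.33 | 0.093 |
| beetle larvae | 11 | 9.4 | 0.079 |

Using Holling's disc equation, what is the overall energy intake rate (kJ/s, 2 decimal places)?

R = Σλ_iE_i / (1 + Σλ_ih_i)
Numerator: 0.271×0.513 + 0.093×2.88 + 0.079×11 = 1.276
Denominator: 1 + 0.271×9.21 + 0.093×1.33 + 0.079×9.4 = 4.362
R = 1.276/4.362 = 0.2925 kJ/s

0.29 kJ/s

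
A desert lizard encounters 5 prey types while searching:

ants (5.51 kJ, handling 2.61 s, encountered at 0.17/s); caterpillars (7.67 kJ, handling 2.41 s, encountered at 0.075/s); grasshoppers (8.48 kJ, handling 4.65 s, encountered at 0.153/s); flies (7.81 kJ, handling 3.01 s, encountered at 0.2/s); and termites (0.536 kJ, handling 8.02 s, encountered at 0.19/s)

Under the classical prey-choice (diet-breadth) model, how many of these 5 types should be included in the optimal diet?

4

Profitabilities (E/h, kJ/s): caterpillars 3.18, flies 2.59, ants 2.11, grasshoppers 1.82, termites 0.0668. Add prey in this order while the next type's profitability exceeds the intake rate on those already taken.
Rate on top 1: 0.4872. flies: 2.59 > 0.4872 → include.
Rate on top 2: 1.199. ants: 2.11 > 1.199 → include.
Rate on top 3: 1.381. grasshoppers: 1.82 > 1.381 → include.
Rate on top 4: 1.488. termites: 0.0668 < 1.488 → exclude; stop.
Optimal diet: caterpillars, flies, ants, grasshoppers — 4 of 5 types.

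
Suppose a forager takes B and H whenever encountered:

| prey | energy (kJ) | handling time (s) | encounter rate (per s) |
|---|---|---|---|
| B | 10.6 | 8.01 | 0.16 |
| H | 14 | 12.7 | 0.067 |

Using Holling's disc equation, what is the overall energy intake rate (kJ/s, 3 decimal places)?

R = Σλ_iE_i / (1 + Σλ_ih_i)
Numerator: 0.16×10.6 + 0.067×14 = 2.634
Denominator: 1 + 0.16×8.01 + 0.067×12.7 = 3.133
R = 2.634/3.133 = 0.8409 kJ/s

0.841 kJ/s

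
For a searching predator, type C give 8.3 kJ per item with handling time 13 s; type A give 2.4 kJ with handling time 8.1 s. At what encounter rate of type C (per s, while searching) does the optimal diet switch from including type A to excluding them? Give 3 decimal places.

0.067 per s

Drop type A once their profitability E₂/h₂ falls below the rate achievable on type C alone: E₂/h₂ = λE₁/(1 + λh₁).
Solve for λ: λE₁h₂ = E₂(1 + λh₁) → λ(E₁h₂ − E₂h₁) = E₂ → λ = E₂/(E₁h₂ − E₂h₁).
λ = 2.4/(8.3×8.1 − 2.4×13) = 2.4/36.03 = 0.06661 per s.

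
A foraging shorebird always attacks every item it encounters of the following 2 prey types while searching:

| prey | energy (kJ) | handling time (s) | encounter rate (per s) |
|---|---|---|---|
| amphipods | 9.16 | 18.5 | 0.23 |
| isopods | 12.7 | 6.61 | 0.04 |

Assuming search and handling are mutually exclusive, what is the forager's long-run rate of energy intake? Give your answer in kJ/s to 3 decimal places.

0.474 kJ/s

R = (0.23×9.16 + 0.04×12.7) / (1 + 0.23×18.5 + 0.04×6.61) = 2.615/5.519 = 0.4737 kJ/s.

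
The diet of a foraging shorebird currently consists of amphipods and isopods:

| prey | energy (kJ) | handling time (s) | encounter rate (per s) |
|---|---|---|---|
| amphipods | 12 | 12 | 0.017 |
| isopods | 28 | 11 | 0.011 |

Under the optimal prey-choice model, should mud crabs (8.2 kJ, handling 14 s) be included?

Yes

Current rate: (0.017×12 + 0.011×28)/(1 + 0.017×12 + 0.011×11) = 0.3864 kJ/s.
Profitability of mud crabs: 8.2/14 = 0.5857 kJ/s.
Since 0.5857 > R, including mud crabs increases the long-run rate.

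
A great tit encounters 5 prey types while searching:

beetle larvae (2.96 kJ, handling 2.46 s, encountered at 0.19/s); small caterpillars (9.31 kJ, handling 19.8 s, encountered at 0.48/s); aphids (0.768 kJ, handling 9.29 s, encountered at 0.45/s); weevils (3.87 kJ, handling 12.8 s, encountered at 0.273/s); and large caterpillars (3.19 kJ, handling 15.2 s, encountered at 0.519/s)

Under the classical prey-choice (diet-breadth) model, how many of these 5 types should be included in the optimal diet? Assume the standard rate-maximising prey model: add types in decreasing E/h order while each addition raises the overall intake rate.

Rank by E/h (kJ/s): beetle larvae 1.2, small caterpillars 0.47, weevils 0.302, large caterpillars 0.21, aphids 0.0827. Include each in turn until the next type's E/h falls below the running intake rate.
Rate on top 1: 0.3833. small caterpillars: 0.47 > 0.3833 → include.
Rate on top 2: 0.4586. weevils: 0.302 < 0.4586 → exclude; stop.
Optimal diet: beetle larvae, small caterpillars — 2 of 5 types.

2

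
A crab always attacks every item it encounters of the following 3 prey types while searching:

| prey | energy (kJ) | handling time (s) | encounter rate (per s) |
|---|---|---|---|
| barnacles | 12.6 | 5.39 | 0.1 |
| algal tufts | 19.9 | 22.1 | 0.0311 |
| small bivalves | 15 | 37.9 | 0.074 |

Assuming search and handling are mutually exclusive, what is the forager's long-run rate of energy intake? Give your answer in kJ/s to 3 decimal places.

R = (0.1×12.6 + 0.0311×19.9 + 0.074×15) / (1 + 0.1×5.39 + 0.0311×22.1 + 0.074×37.9) = 2.989/5.031 = 0.5941 kJ/s.

0.594 kJ/s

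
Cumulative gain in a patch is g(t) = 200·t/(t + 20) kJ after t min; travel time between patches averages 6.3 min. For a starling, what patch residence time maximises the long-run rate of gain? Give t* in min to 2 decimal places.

11.22 min

Maximise g(t)/(T+t): set derivative to zero → g'(t)(T+t) = g(t).
g'(t) = 200·20/(t + 20)². Setting 200·20/(t+20)² = 200t/[(t+20)(6.3+t)] gives 20(6.3+t) = t(t+20), so t² = 20×6.3 = 126.
t* = √126 = 11.22 min.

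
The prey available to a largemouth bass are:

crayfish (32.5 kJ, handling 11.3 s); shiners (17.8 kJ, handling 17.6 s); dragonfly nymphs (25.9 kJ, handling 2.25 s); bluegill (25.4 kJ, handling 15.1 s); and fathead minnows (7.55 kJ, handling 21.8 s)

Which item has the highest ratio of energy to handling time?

Profitability E/h (kJ/s): crayfish = 32.5/11.3 = 2.88, shiners = 17.8/17.6 = 1.01, dragonfly nymphs = 25.9/2.25 = 11.5, bluegill = 25.4/15.1 = 1.68, fathead minnows = 7.55/21.8 = 0.346.
Ranked: dragonfly nymphs > crayfish > bluegill > shiners > fathead minnows.

dragonfly nymphs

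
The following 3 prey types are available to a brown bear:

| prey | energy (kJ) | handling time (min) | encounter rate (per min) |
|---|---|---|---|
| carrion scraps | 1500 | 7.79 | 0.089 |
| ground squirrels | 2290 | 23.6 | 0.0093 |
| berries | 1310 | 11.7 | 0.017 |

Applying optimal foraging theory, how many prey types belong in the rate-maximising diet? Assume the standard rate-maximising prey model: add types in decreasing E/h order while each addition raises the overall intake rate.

E/h in descending order: carrion scraps 193, berries 112, ground squirrels 97 kJ/min. The optimal diet is the largest prefix of this list for which every included type satisfies E_i/h_i > R on the types above it.
Rate on top 1: 78.84. berries: 112 > 78.84 → include.
Rate on top 2: 82.32. ground squirrels: 97 > 82.32 → include.
Optimal diet: carrion scraps, berries, ground squirrels — 3 of 3 types.

3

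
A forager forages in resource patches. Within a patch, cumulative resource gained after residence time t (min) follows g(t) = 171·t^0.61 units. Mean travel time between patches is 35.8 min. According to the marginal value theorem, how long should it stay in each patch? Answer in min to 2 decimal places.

55.99 min

Optimal t* satisfies g'(t*) = g(t*)/(T + t*).
g'(t) = 0.61·171·t^-0.39. Setting 0.61·171·t^-0.39 = 171·t^0.61/(35.8+t) gives 0.61(35.8+t) = t, so 0.39·t = 0.61×35.8.
t* = 0.61×35.8/0.39 = 55.99 min.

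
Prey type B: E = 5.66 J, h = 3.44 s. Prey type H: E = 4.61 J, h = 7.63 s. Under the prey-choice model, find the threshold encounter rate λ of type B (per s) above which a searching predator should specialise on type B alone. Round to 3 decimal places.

0.169 per s

Drop type H once their profitability E₂/h₂ falls below the rate achievable on type B alone: E₂/h₂ = λE₁/(1 + λh₁).
Solve for λ: λE₁h₂ = E₂(1 + λh₁) → λ(E₁h₂ − E₂h₁) = E₂ → λ = E₂/(E₁h₂ − E₂h₁).
λ = 4.61/(5.66×7.63 − 4.61×3.44) = 4.61/27.33 = 0.1687 per s.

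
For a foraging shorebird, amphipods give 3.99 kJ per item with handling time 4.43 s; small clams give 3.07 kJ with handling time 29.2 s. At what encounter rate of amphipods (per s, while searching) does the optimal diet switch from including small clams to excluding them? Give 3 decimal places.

0.030 per s

At the threshold, the rate on amphipods alone equals the profitability of small clams: λ·3.99/(1 + λ·4.43) = 3.07/29.2 = 0.1051.
Rearranging, λ(3.99 − 0.1051×4.43) = 0.1051, so λ = 0.1051/3.524 = 0.02983 per s.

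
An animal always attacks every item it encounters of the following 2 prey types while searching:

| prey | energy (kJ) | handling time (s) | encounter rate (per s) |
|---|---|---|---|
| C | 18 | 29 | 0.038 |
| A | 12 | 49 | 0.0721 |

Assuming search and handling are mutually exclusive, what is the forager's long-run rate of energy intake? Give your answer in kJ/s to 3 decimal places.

0.275 kJ/s

R = (0.038×18 + 0.0721×12) / (1 + 0.038×29 + 0.0721×49) = 1.549/5.635 = 0.2749 kJ/s.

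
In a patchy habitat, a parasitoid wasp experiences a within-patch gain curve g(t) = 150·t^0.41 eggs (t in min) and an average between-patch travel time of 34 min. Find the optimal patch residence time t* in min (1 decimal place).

Maximise g(t)/(T+t): set derivative to zero → g'(t)(T+t) = g(t).
g'(t) = 0.41·150·t^-0.59. Setting 0.41·150·t^-0.59 = 150·t^0.41/(34+t) gives 0.41(34+t) = t, so 0.59·t = 0.41×34.
t* = 0.41×34/0.59 = 23.63 min.

23.6 min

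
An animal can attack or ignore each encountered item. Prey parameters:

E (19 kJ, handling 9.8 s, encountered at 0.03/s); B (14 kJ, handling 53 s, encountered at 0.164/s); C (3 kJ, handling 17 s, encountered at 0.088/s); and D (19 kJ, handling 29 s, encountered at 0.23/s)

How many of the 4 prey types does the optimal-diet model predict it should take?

E/h in descending order: E 1.94, D 0.655, B 0.264, C 0.176 kJ/s. The optimal diet is the largest prefix of this list for which every included type satisfies E_i/h_i > R on the types above it.
Rate on top 1: 0.4405. D: 0.655 > 0.4405 → include.
Rate on top 2: 0.6203. B: 0.264 < 0.6203 → exclude; stop.
Optimal diet: E, D — 2 of 4 types.

2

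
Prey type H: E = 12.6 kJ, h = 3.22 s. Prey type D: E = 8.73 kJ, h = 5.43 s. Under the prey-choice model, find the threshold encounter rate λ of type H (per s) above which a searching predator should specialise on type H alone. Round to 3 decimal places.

0.217 per s

At the threshold, the rate on type H alone equals the profitability of type D: λ·12.6/(1 + λ·3.22) = 8.73/5.43 = 1.608.
Rearranging, λ(12.6 − 1.608×3.22) = 1.608, so λ = 1.608/7.423 = 0.2166 per s.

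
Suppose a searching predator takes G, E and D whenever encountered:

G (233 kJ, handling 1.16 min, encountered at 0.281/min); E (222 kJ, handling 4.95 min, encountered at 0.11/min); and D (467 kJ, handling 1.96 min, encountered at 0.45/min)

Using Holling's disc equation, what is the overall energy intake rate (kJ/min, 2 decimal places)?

R = Σλ_iE_i / (1 + Σλ_ih_i)
Numerator: 0.281×233 + 0.11×222 + 0.45×467 = 300
Denominator: 1 + 0.281×1.16 + 0.11×4.95 + 0.45×1.96 = 2.752
R = 300/2.752 = 109 kJ/min

109.01 kJ/min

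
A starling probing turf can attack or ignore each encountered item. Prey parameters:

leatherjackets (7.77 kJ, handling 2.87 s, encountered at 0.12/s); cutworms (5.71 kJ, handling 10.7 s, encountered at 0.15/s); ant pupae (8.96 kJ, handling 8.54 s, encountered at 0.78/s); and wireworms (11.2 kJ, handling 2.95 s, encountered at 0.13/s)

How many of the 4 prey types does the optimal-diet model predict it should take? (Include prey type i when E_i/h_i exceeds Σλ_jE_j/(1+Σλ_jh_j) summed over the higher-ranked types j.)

E/h in descending order: wireworms 3.8, leatherjackets 2.71, ant pupae 1.05, cutworms 0.534 kJ/s. The optimal diet is the largest prefix of this list for which every included type satisfies E_i/h_i > R on the types above it.
Rate on top 1: 1.052. leatherjackets: 2.71 > 1.052 → include.
Rate on top 2: 1.382. ant pupae: 1.05 < 1.382 → exclude; stop.
Optimal diet: wireworms, leatherjackets — 2 of 4 types.

2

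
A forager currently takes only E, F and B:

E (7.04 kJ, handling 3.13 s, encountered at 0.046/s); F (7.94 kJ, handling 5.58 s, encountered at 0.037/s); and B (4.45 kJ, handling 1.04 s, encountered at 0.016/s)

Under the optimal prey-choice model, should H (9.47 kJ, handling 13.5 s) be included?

Yes

Current rate: (0.046×7.04 + 0.037×7.94 + 0.016×4.45)/(1 + 0.046×3.13 + 0.037×5.58 + 0.016×1.04) = 0.5039 kJ/s.
Profitability of H: 9.47/13.5 = 0.7015 kJ/s.
0.7015 > 0.5039, so adding H raises the average — include it.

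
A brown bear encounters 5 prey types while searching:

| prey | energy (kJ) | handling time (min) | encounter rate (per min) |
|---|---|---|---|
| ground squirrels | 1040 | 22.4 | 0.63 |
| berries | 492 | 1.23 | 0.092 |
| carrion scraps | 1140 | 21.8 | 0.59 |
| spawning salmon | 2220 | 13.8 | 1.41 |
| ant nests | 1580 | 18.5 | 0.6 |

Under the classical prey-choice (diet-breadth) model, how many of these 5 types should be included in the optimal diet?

Rank by E/h (kJ/min): berries 400, spawning salmon 161, ant nests 85.4, carrion scraps 52.3, ground squirrels 46.4. Include each in turn until the next type's E/h falls below the running intake rate.
Rate on top 1: 40.66. spawning salmon: 161 > 40.66 → include.
Rate on top 2: 154.4. ant nests: 85.4 < 154.4 → exclude; stop.
Optimal diet: berries, spawning salmon — 2 of 5 types.

2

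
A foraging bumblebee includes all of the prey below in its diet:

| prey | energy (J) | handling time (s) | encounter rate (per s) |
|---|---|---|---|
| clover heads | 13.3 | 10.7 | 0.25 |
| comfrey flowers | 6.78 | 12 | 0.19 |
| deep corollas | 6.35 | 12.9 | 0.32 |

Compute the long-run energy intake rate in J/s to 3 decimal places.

0.659 J/s

R = (0.25×13.3 + 0.19×6.78 + 0.32×6.35) / (1 + 0.25×10.7 + 0.19×12 + 0.32×12.9) = 6.645/10.08 = 0.659 J/s.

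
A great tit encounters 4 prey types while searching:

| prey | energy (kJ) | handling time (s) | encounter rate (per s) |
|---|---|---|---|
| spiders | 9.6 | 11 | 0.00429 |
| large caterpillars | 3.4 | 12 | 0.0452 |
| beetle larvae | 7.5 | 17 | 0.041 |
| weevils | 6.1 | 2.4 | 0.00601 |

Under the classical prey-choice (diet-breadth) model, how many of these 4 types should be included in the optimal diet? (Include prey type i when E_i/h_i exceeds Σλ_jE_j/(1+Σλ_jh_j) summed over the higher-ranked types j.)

Rank by E/h (kJ/s): weevils 2.54, spiders 0.873, beetle larvae 0.441, large caterpillars 0.283. Include each in turn until the next type's E/h falls below the running intake rate.
Rate on top 1: 0.03614. spiders: 0.873 > 0.03614 → include.
Rate on top 2: 0.07333. beetle larvae: 0.441 > 0.07333 → include.
Rate on top 3: 0.2191. large caterpillars: 0.283 > 0.2191 → include.
Optimal diet: weevils, spiders, beetle larvae, large caterpillars — 4 of 4 types.

4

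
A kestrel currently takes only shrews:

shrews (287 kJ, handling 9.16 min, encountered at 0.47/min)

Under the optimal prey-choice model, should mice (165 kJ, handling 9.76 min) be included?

Intake rate on the current diet: R = (0.47×287) / (1 + 0.47×9.16) = 134.9/5.305 = 25.43 kJ/min.
Profitability of mice: 165/9.76 = 16.91 kJ/min.
Since 16.91 < R, time spent handling mice is better spent searching.

No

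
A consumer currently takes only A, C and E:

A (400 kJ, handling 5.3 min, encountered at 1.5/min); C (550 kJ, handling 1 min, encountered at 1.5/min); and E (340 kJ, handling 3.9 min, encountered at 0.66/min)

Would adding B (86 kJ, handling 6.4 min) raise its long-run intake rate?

Intake rate on the current diet: R = (1.5×400 + 1.5×550 + 0.66×340) / (1 + 1.5×5.3 + 1.5×1 + 0.66×3.9) = 1649/13.02 = 126.6 kJ/min.
B: E/h = 86/6.4 = 13.44 kJ/min.
13.44 < 126.6, so adding B would lower the average — exclude it.

No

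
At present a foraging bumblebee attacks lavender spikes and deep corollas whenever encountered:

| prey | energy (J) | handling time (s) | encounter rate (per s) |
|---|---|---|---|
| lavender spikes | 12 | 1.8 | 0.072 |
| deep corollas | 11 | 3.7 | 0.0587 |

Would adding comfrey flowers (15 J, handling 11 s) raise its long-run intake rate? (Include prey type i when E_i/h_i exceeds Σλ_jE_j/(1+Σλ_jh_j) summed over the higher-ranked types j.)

Current rate: (0.072×12 + 0.0587×11)/(1 + 0.072×1.8 + 0.0587×3.7) = 1.121 J/s.
Profitability of comfrey flowers: 15/11 = 1.364 J/s.
Since 1.364 > R, including comfrey flowers increases the long-run rate.

Yes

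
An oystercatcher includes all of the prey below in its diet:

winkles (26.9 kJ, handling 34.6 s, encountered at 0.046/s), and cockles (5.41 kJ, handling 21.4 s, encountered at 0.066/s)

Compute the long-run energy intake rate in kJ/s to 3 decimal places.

Energy encountered per unit search time: 0.046×26.9 + 0.066×5.41 = 1.594 kJ/s.
Handling time per unit search time: 0.046×34.6 + 0.066×21.4 = 3.004.
Rate = 1.594/(1 + 3.004) = 0.3982 kJ/s.

0.398 kJ/s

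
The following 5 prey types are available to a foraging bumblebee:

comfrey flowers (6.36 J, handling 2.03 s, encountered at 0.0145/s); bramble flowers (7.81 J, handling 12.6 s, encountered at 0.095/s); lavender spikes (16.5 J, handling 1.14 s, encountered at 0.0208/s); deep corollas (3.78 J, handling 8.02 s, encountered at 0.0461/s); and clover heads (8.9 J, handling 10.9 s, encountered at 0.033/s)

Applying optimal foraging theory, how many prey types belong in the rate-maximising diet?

Profitabilities (E/h, J/s): lavender spikes 14.5, comfrey flowers 3.13, clover heads 0.817, bramble flowers 0.62, deep corollas 0.471. Add prey in this order while the next type's profitability exceeds the intake rate on those already taken.
Rate on top 1: 0.3353. comfrey flowers: 3.13 > 0.3353 → include.
Rate on top 2: 0.4134. clover heads: 0.817 > 0.4134 → include.
Rate on top 3: 0.5161. bramble flowers: 0.62 > 0.5161 → include.
Rate on top 4: 0.5637. deep corollas: 0.471 < 0.5637 → exclude; stop.
Optimal diet: lavender spikes, comfrey flowers, clover heads, bramble flowers — 4 of 5 types.

4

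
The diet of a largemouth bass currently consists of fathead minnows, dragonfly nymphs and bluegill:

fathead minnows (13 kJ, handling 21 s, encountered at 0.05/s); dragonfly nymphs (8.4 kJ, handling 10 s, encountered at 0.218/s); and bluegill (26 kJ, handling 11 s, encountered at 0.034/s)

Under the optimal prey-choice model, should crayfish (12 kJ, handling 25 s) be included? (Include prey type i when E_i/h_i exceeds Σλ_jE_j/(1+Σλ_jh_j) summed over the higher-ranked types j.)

Current rate: (0.05×13 + 0.218×8.4 + 0.034×26)/(1 + 0.05×21 + 0.218×10 + 0.034×11) = 0.7309 kJ/s.
crayfish: E/h = 12/25 = 0.48 kJ/s.
0.48 < 0.7309, so adding crayfish would lower the average — exclude it.

No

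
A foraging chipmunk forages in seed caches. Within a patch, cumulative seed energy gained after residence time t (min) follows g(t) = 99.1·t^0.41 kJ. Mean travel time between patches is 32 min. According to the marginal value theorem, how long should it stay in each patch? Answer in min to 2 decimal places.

22.24 min

Maximise g(t)/(T+t): set derivative to zero → g'(t)(T+t) = g(t).
g'(t) = 0.41·99.1·t^-0.59. Setting 0.41·99.1·t^-0.59 = 99.1·t^0.41/(32+t) gives 0.41(32+t) = t, so 0.59·t = 0.41×32.
t* = 0.41×32/0.59 = 22.24 min.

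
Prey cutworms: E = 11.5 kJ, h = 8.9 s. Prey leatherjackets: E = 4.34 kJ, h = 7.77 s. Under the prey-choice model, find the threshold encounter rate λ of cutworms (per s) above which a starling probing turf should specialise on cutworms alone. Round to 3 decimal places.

At the threshold, the rate on cutworms alone equals the profitability of leatherjackets: λ·11.5/(1 + λ·8.9) = 4.34/7.77 = 0.5586.
Rearranging, λ(11.5 − 0.5586×8.9) = 0.5586, so λ = 0.5586/6.529 = 0.08555 per s.

0.086 per s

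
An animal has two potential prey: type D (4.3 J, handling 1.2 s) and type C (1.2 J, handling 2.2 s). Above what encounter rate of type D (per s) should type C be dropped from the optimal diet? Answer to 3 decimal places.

0.150 per s

At the threshold, the rate on type D alone equals the profitability of type C: λ·4.3/(1 + λ·1.2) = 1.2/2.2 = 0.5455.
Rearranging, λ(4.3 − 0.5455×1.2) = 0.5455, so λ = 0.5455/3.645 = 0.1496 per s.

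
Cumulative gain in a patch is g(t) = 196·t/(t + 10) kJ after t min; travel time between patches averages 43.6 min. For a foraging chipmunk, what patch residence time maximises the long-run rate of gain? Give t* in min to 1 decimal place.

By the marginal value theorem, leave when the instantaneous gain rate g'(t) equals the habitat-wide average g(t)/(T + t).
g'(t) = 196·10/(t + 10)². Setting 196·10/(t+10)² = 196t/[(t+10)(43.6+t)] gives 10(43.6+t) = t(t+10), so t² = 10×43.6 = 436.
t* = √436 = 20.88 min.

20.9 min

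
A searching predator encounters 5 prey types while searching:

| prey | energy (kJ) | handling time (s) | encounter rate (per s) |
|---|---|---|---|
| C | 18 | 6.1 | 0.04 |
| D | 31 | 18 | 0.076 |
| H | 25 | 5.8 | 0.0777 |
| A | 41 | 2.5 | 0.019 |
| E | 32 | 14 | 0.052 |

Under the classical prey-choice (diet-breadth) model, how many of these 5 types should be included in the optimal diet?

Profitabilities (E/h, kJ/s): A 16.4, H 4.31, C 2.95, E 2.29, D 1.72. Add prey in this order while the next type's profitability exceeds the intake rate on those already taken.
Rate on top 1: 0.7437. H: 4.31 > 0.7437 → include.
Rate on top 2: 1.817. C: 2.95 > 1.817 → include.
Rate on top 3: 1.975. E: 2.29 > 1.975 → include.
Rate on top 4: 2.067. D: 1.72 < 2.067 → exclude; stop.
Optimal diet: A, H, C, E — 4 of 5 types.

4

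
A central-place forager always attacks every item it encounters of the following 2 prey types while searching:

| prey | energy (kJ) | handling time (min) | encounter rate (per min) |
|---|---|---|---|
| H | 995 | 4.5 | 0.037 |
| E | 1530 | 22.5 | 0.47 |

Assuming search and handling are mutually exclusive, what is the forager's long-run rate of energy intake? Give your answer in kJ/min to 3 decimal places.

R = (0.037×995 + 0.47×1530) / (1 + 0.037×4.5 + 0.47×22.5) = 755.9/11.74 = 64.38 kJ/min.

64.380 kJ/min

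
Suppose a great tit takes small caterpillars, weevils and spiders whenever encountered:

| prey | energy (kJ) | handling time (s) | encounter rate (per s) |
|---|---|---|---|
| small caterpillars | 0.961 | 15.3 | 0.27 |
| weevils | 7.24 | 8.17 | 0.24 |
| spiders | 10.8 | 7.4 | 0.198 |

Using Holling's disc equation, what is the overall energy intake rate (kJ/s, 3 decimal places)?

R = (0.27×0.961 + 0.24×7.24 + 0.198×10.8) / (1 + 0.27×15.3 + 0.24×8.17 + 0.198×7.4) = 4.135/8.557 = 0.4833 kJ/s.

0.483 kJ/s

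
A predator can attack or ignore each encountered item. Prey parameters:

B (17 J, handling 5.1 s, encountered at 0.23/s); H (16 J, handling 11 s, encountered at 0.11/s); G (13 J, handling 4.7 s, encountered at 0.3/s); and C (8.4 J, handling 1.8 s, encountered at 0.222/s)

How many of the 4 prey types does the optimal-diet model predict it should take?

3

Profitabilities (E/h, J/s): C 4.67, B 3.33, G 2.77, H 1.45. Add prey in this order while the next type's profitability exceeds the intake rate on those already taken.
Rate on top 1: 1.332. B: 3.33 > 1.332 → include.
Rate on top 2: 2.245. G: 2.77 > 2.245 → include.
Rate on top 3: 2.429. H: 1.45 < 2.429 → exclude; stop.
Optimal diet: C, B, G — 3 of 4 types.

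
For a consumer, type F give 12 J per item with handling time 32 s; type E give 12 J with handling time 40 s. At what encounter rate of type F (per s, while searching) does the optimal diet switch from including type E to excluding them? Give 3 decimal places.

The zero-one rule: include type E iff E₂/h₂ > λE₁/(1+λh₁). Equality gives the switch point.
λE₁h₂ = E₂ + λE₂h₁ ⇒ λ = E₂/(E₁h₂ − E₂h₁) = 12/(480 − 384) = 0.125 per s.

0.125 per s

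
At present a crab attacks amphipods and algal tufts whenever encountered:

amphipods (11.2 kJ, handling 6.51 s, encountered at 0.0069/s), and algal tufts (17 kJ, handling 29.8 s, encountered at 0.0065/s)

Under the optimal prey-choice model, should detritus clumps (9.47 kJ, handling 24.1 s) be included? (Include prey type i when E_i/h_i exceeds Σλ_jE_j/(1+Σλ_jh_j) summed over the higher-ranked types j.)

Current rate: (0.0069×11.2 + 0.0065×17)/(1 + 0.0069×6.51 + 0.0065×29.8) = 0.1516 kJ/s.
detritus clumps: E/h = 9.47/24.1 = 0.3929 kJ/s.
0.3929 > 0.1516, so adding detritus clumps raises the average — include it.

Yes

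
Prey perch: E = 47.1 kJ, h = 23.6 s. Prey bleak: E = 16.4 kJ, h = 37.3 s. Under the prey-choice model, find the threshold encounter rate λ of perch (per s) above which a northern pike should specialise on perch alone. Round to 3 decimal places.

0.012 per s

Drop bleak once their profitability E₂/h₂ falls below the rate achievable on perch alone: E₂/h₂ = λE₁/(1 + λh₁).
Solve for λ: λE₁h₂ = E₂(1 + λh₁) → λ(E₁h₂ − E₂h₁) = E₂ → λ = E₂/(E₁h₂ − E₂h₁).
λ = 16.4/(47.1×37.3 − 16.4×23.6) = 16.4/1370 = 0.01197 per s.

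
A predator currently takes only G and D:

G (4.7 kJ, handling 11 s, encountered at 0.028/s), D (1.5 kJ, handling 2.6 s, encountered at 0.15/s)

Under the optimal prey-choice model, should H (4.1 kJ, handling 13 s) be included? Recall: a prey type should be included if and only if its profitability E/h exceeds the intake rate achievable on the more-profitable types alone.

Yes

Current rate: (0.028×4.7 + 0.15×1.5)/(1 + 0.028×11 + 0.15×2.6) = 0.21 kJ/s.
Profitability of H: 4.1/13 = 0.3154 kJ/s.
Since 0.3154 > R, including H increases the long-run rate.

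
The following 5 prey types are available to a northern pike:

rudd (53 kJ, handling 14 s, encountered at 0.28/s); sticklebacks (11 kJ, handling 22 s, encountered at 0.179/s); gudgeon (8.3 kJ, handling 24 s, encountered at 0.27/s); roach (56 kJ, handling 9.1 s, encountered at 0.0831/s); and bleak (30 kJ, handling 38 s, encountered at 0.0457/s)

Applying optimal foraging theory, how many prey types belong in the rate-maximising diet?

2

Rank by E/h (kJ/s): roach 6.15, rudd 3.79, bleak 0.789, sticklebacks 0.5, gudgeon 0.346. Include each in turn until the next type's E/h falls below the running intake rate.
Rate on top 1: 2.65. rudd: 3.79 > 2.65 → include.
Rate on top 2: 3.434. bleak: 0.789 < 3.434 → exclude; stop.
Optimal diet: roach, rudd — 2 of 5 types.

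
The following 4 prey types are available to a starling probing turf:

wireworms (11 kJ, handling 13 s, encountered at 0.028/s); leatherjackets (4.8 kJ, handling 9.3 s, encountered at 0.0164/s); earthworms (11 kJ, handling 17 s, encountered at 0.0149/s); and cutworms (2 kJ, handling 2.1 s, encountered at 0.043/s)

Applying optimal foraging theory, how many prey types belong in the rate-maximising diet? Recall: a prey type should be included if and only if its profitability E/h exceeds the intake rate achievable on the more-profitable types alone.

Rank by E/h (kJ/s): cutworms 0.952, wireworms 0.846, earthworms 0.647, leatherjackets 0.516. Include each in turn until the next type's E/h falls below the running intake rate.
Rate on top 1: 0.07888. wireworms: 0.846 > 0.07888 → include.
Rate on top 2: 0.2709. earthworms: 0.647 > 0.2709 → include.
Rate on top 3: 0.3267. leatherjackets: 0.516 > 0.3267 → include.
Optimal diet: cutworms, wireworms, earthworms, leatherjackets — 4 of 4 types.

4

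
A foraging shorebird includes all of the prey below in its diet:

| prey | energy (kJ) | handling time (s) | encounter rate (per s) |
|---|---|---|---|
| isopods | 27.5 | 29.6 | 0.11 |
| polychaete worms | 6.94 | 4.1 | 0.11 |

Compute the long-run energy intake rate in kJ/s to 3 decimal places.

Energy encountered per unit search time: 0.11×27.5 + 0.11×6.94 = 3.788 kJ/s.
Handling time per unit search time: 0.11×29.6 + 0.11×4.1 = 3.707.
Rate = 3.788/(1 + 3.707) = 0.8048 kJ/s.

0.805 kJ/s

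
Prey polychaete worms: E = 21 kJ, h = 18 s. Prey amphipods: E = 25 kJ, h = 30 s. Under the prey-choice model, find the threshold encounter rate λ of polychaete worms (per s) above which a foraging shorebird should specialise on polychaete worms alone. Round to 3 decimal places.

0.139 per s

At the threshold, the rate on polychaete worms alone equals the profitability of amphipods: λ·21/(1 + λ·18) = 25/30 = 0.8333.
Rearranging, λ(21 − 0.8333×18) = 0.8333, so λ = 0.8333/6 = 0.1389 per s.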